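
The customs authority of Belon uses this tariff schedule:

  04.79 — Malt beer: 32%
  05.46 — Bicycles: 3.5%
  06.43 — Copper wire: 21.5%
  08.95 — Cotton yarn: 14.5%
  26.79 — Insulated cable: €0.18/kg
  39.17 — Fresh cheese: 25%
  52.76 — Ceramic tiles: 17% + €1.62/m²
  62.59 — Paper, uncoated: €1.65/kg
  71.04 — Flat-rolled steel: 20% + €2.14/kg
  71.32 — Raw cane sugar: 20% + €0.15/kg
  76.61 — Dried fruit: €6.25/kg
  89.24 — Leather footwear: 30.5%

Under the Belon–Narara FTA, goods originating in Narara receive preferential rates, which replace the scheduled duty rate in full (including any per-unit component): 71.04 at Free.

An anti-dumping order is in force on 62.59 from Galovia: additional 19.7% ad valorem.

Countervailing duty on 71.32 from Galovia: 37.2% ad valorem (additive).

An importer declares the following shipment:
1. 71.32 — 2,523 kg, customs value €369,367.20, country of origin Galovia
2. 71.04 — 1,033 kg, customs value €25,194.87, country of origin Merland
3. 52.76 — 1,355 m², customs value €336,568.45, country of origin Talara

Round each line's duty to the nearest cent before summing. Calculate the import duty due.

€278,317.82

Line 1 (71.32, Galovia, 2,523 kg, €369,367.20):
Base rate for 71.32 is 20% + €0.15/kg.
Additional duty on 71.32 from Galovia: +37.2%. Applied ad valorem rate: 20% + 37.2% = 57.2%.
Duty = €369,367.20 × 57.2% + 2,523 × €0.15 = €211,656.49.
Line 2 (71.04, Merland, 1,033 kg, €25,194.87):
Base rate for 71.04 is 20% + €2.14/kg.
71.04 has an FTA preferential rate, but origin Merland is not Narara; base rate stands.
Duty = €25,194.87 × 20% + 1,033 × €2.14 = €7,249.59.
Line 3 (52.76, Talara, 1,355 m², €336,568.45):
Base rate for 52.76 is 17% + €1.62/m².
Duty = €336,568.45 × 17% + 1,355 × €1.62 = €59,411.74.
Total = €211,656.49 + €7,249.59 + €59,411.74 = €278,317.82.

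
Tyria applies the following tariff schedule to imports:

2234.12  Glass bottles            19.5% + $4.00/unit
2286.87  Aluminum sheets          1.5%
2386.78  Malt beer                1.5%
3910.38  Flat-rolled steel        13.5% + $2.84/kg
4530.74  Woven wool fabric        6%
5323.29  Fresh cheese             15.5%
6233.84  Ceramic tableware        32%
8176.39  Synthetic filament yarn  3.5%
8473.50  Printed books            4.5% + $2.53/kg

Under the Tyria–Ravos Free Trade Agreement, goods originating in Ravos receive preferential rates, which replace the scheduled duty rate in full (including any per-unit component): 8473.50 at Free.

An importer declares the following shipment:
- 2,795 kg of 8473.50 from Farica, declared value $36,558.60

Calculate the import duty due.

Line 1 (8473.50, Farica, 2,795 kg, $36,558.60):
Base rate for 8473.50 is 4.5% + $2.53/kg.
8473.50 has an FTA preferential rate, but origin Farica is not Ravos; base rate stands.
Duty = $36,558.60 × 4.5% + 2,795 × $2.53 = $8,716.49.

$8,716.49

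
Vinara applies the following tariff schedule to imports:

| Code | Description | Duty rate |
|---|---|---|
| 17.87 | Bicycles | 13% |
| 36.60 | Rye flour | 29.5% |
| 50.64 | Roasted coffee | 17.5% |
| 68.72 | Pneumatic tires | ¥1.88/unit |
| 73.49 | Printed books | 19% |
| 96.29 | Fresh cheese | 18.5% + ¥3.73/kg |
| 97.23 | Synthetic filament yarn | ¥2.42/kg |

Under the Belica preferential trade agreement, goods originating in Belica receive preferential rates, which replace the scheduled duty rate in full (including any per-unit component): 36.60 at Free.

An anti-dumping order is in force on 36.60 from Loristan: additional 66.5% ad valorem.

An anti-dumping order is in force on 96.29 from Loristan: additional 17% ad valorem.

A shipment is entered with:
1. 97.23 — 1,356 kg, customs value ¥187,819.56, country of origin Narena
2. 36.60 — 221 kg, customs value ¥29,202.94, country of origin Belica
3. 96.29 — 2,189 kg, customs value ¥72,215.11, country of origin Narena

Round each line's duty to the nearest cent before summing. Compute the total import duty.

¥24,806.29

Line 1 (97.23, Narena, 1,356 kg, ¥187,819.56):
Base rate for 97.23 is ¥2.42/kg.
Duty = 1,356 × ¥2.42 = ¥3,281.52.
Line 2 (36.60, Belica, 221 kg, ¥29,202.94):
Base rate for 36.60 is 29.5%.
Origin Belica qualifies under the Vinara–Belica agreement and 36.60 is covered: preferential rate Free applies instead.
The additional-duty order on 36.60 targets Loristan, not Belica; it does not apply.
Duty = ¥29,202.94 × 0% = ¥0.00.
Line 3 (96.29, Narena, 2,189 kg, ¥72,215.11):
Base rate for 96.29 is 18.5% + ¥3.73/kg.
The additional-duty order on 96.29 targets Loristan, not Narena; it does not apply.
Duty = ¥72,215.11 × 18.5% + 2,189 × ¥3.73 = ¥21,524.77.
Total = ¥3,281.52 + ¥0.00 + ¥21,524.77 = ¥24,806.29.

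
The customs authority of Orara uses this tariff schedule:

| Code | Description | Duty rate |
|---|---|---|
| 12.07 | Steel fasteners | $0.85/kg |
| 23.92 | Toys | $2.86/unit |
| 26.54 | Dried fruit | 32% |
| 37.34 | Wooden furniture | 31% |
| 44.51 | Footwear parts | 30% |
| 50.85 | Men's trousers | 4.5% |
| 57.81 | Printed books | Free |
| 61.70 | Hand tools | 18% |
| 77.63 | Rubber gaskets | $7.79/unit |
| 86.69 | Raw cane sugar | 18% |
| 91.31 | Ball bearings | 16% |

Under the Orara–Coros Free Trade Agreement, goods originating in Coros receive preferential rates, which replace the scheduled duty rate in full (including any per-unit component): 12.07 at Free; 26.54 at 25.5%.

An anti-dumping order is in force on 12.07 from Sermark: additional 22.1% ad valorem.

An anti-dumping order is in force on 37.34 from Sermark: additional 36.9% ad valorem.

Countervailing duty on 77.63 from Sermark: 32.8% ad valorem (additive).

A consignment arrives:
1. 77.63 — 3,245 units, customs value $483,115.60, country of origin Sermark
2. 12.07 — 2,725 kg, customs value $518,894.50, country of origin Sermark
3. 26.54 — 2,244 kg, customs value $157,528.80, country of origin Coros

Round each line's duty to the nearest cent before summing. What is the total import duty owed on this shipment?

$340,902.24

Line 1 (77.63, Sermark, 3,245 units, $483,115.60):
Base rate for 77.63 is $7.79/unit.
Additional duty on 77.63 from Sermark: +32.8% ad valorem. Applied ad valorem rate = 32.8%.
Duty = $483,115.60 × 32.8% + 3,245 × $7.79 = $183,740.47.
Line 2 (12.07, Sermark, 2,725 kg, $518,894.50):
Base rate for 12.07 is $0.85/kg.
12.07 has an FTA preferential rate, but origin Sermark is not Coros; base rate stands.
Additional duty on 12.07 from Sermark: +22.1% ad valorem. Applied ad valorem rate = 22.1%.
Duty = $518,894.50 × 22.1% + 2,725 × $0.85 = $116,991.93.
Line 3 (26.54, Coros, 2,244 kg, $157,528.80):
Base rate for 26.54 is 32%.
Origin Coros qualifies under the Orara–Coros agreement and 26.54 is covered: preferential rate 25.5% applies instead.
Duty = $157,528.80 × 25.5% = $40,169.84.
Total = $183,740.47 + $116,991.93 + $40,169.84 = $340,902.24.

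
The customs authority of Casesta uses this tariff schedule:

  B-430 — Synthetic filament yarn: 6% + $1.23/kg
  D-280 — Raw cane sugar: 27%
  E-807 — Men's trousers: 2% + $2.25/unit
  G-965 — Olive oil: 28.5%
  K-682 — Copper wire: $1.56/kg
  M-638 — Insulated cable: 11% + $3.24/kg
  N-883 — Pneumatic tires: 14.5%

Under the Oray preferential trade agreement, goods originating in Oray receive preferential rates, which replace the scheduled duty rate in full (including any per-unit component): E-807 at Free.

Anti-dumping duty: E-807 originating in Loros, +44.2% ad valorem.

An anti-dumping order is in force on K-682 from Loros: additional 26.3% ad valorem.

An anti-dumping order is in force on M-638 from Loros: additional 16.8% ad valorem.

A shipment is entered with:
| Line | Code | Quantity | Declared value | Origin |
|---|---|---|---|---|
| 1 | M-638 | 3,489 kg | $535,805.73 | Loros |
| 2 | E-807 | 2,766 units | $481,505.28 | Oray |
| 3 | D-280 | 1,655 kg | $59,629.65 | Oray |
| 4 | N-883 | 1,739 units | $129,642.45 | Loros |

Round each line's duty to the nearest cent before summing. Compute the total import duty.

Line 1 (M-638, Loros, 3,489 kg, $535,805.73):
Base rate for M-638 is 11% + $3.24/kg.
Additional duty on M-638 from Loros: +16.8%. Applied ad valorem rate: 11% + 16.8% = 27.8%.
Duty = $535,805.73 × 27.8% + 3,489 × $3.24 = $160,258.35.
Line 2 (E-807, Oray, 2,766 units, $481,505.28):
Base rate for E-807 is 2% + $2.25/unit.
Origin Oray qualifies under the Casesta–Oray agreement and E-807 is covered: preferential rate Free applies instead.
The additional-duty order on E-807 targets Loros, not Oray; it does not apply.
Duty = $481,505.28 × 0% = $0.00.
Line 3 (D-280, Oray, 1,655 kg, $59,629.65):
Base rate for D-280 is 27%.
Origin Oray is the FTA partner but D-280 is not on the preference list; base rate stands.
Duty = $59,629.65 × 27% = $16,100.01.
Line 4 (N-883, Loros, 1,739 units, $129,642.45):
Base rate for N-883 is 14.5%.
Duty = $129,642.45 × 14.5% = $18,798.16.
Total = $160,258.35 + $0.00 + $16,100.01 + $18,798.16 = $195,156.52.

$195,156.52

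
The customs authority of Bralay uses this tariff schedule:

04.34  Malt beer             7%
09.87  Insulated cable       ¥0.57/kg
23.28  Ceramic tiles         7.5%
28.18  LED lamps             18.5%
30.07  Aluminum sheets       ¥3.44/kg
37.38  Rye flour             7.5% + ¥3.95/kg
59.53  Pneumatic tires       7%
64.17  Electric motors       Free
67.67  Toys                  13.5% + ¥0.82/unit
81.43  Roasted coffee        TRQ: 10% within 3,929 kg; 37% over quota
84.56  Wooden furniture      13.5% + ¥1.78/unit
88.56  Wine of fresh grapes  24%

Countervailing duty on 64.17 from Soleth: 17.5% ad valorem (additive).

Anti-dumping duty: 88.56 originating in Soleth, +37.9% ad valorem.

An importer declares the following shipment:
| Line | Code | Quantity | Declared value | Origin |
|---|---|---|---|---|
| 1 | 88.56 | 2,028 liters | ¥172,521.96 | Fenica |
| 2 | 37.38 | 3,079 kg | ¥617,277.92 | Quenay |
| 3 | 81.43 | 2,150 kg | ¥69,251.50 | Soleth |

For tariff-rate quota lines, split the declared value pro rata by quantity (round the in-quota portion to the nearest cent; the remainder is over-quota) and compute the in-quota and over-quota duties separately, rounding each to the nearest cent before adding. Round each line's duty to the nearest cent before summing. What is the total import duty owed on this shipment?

¥106,788.31

Line 1 (88.56, Fenica, 2,028 liters, ¥172,521.96):
Base rate for 88.56 is 24%.
The additional-duty order on 88.56 targets Soleth, not Fenica; it does not apply.
Duty = ¥172,521.96 × 24% = ¥41,405.27.
Line 2 (37.38, Quenay, 3,079 kg, ¥617,277.92):
Base rate for 37.38 is 7.5% + ¥3.95/kg.
Duty = ¥617,277.92 × 7.5% + 3,079 × ¥3.95 = ¥58,457.89.
Line 3 (81.43, Soleth, 2,150 kg, ¥69,251.50):
Code 81.43 is under a tariff-rate quota (threshold 3,929 kg). Quantity 2,150 kg is within the quota, so the in-quota rate 10% applies to the full value.
Duty = ¥69,251.50 × 10% = ¥6,925.15.
Total = ¥41,405.27 + ¥58,457.89 + ¥6,925.15 = ¥106,788.31.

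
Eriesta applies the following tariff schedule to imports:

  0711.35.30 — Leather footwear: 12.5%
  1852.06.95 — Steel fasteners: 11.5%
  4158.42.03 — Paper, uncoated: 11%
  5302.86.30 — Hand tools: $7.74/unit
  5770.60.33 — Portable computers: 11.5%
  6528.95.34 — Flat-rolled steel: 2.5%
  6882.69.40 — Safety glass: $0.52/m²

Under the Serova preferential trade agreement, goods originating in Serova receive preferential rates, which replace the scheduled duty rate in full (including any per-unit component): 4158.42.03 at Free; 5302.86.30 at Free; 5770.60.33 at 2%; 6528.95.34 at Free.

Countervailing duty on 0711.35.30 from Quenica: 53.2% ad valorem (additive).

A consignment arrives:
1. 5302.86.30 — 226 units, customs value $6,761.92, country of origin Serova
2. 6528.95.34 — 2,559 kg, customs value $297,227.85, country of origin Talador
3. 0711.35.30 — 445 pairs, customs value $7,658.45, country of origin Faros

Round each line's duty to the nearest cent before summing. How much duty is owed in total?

Line 1 (5302.86.30, Serova, 226 units, $6,761.92):
Base rate for 5302.86.30 is $7.74/unit.
Origin Serova qualifies under the Eriesta–Serova agreement and 5302.86.30 is covered: preferential rate Free applies instead.
Duty = $6,761.92 × 0% = $0.00.
Line 2 (6528.95.34, Talador, 2,559 kg, $297,227.85):
Base rate for 6528.95.34 is 2.5%.
6528.95.34 has an FTA preferential rate, but origin Talador is not Serova; base rate stands.
Duty = $297,227.85 × 2.5% = $7,430.70.
Line 3 (0711.35.30, Faros, 445 pairs, $7,658.45):
Base rate for 0711.35.30 is 12.5%.
The additional-duty order on 0711.35.30 targets Quenica, not Faros; it does not apply.
Duty = $7,658.45 × 12.5% = $957.31.
Total = $0.00 + $7,430.70 + $957.31 = $8,388.01.

$8,388.01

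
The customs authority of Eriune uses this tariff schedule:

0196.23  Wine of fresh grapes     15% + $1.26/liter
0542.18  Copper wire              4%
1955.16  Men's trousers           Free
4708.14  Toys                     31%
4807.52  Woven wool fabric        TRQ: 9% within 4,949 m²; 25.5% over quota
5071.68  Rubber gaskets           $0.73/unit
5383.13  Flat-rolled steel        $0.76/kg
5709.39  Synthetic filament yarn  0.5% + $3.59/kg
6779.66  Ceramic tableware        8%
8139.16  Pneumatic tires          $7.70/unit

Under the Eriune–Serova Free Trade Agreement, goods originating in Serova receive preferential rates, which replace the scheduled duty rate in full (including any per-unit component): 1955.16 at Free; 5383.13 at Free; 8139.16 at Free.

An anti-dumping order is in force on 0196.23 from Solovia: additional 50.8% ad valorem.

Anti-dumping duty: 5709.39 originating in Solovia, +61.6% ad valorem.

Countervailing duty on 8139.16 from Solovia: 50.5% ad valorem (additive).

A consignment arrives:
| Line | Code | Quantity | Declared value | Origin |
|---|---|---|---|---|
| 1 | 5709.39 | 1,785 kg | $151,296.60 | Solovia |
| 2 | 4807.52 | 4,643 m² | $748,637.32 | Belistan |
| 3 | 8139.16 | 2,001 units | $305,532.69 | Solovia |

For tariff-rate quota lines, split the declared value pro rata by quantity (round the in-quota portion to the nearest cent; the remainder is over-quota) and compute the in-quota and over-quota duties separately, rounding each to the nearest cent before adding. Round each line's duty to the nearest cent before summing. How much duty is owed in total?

Line 1 (5709.39, Solovia, 1,785 kg, $151,296.60):
Base rate for 5709.39 is 0.5% + $3.59/kg.
Additional duty on 5709.39 from Solovia: +61.6%. Applied ad valorem rate: 0.5% + 61.6% = 62.1%.
Duty = $151,296.60 × 62.1% + 1,785 × $3.59 = $100,363.34.
Line 2 (4807.52, Belistan, 4,643 m², $748,637.32):
Code 4807.52 is under a tariff-rate quota (threshold 4,949 m²). Quantity 4,643 m² is within the quota, so the in-quota rate 9% applies to the full value.
Duty = $748,637.32 × 9% = $67,377.36.
Line 3 (8139.16, Solovia, 2,001 units, $305,532.69):
Base rate for 8139.16 is $7.70/unit.
8139.16 has an FTA preferential rate, but origin Solovia is not Serova; base rate stands.
Additional duty on 8139.16 from Solovia: +50.5% ad valorem. Applied ad valorem rate = 50.5%.
Duty = $305,532.69 × 50.5% + 2,001 × $7.70 = $169,701.71.
Total = $100,363.34 + $67,377.36 + $169,701.71 = $337,442.41.

$337,442.41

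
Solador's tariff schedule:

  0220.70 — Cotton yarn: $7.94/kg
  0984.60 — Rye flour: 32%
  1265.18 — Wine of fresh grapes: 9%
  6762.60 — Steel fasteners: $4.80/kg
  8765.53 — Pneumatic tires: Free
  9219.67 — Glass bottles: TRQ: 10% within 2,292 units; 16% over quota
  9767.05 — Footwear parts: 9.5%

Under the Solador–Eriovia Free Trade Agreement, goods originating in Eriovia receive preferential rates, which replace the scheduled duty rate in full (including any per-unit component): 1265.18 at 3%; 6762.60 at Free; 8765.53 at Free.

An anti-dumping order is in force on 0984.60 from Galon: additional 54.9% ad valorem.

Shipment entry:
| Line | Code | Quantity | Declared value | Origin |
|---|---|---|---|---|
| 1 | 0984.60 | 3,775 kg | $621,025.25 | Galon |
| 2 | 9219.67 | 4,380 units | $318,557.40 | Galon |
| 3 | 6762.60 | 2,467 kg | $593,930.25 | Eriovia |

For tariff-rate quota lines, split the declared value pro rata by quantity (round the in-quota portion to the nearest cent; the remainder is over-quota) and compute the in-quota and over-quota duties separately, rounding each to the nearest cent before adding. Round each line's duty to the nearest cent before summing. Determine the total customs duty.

$580,638.30

Line 1 (0984.60, Galon, 3,775 kg, $621,025.25):
Base rate for 0984.60 is 32%.
Additional duty on 0984.60 from Galon: +54.9%. Applied ad valorem rate: 32% + 54.9% = 86.9%.
Duty = $621,025.25 × 86.9% = $539,670.94.
Line 2 (9219.67, Galon, 4,380 units, $318,557.40):
Code 9219.67 is under a tariff-rate quota (threshold 2,292 units). In-quota: 2,292 units at 10%; over-quota: 2,088 units at 16%.
Pro-rata value split: in-quota = $318,557.40 × 2,292/4,380 = $166,697.16; over-quota = $318,557.40 − $166,697.16 = $151,860.24.
In-quota duty = $166,697.16 × 10% = $16,669.72. Over-quota duty = $151,860.24 × 16% = $24,297.64.
Line duty = $16,669.72 + $24,297.64 = $40,967.36.
Line 3 (6762.60, Eriovia, 2,467 kg, $593,930.25):
Base rate for 6762.60 is $4.80/kg.
Origin Eriovia qualifies under the Solador–Eriovia agreement and 6762.60 is covered: preferential rate Free applies instead.
Duty = $593,930.25 × 0% = $0.00.
Total = $539,670.94 + $40,967.36 + $0.00 = $580,638.30.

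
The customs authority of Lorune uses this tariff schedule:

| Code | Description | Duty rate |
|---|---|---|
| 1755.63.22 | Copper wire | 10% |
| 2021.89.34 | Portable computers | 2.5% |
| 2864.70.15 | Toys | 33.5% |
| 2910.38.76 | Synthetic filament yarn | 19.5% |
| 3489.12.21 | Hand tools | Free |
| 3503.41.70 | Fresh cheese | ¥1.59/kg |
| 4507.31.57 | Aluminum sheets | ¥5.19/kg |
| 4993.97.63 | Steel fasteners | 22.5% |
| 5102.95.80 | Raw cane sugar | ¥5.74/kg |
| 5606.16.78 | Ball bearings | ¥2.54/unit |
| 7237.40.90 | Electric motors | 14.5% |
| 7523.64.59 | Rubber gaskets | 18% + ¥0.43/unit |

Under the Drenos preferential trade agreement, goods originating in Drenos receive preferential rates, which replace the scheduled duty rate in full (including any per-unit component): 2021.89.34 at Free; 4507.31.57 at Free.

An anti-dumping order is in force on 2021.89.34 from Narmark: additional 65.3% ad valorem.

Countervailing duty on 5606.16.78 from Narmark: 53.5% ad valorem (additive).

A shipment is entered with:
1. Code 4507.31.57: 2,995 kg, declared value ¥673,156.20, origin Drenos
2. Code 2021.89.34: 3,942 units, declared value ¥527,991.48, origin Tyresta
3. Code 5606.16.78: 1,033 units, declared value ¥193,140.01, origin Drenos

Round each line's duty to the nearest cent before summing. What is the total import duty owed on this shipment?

¥15,823.61

Line 1 (4507.31.57, Drenos, 2,995 kg, ¥673,156.20):
Base rate for 4507.31.57 is ¥5.19/kg.
Origin Drenos qualifies under the Lorune–Drenos agreement and 4507.31.57 is covered: preferential rate Free applies instead.
Duty = ¥673,156.20 × 0% = ¥0.00.
Line 2 (2021.89.34, Tyresta, 3,942 units, ¥527,991.48):
Base rate for 2021.89.34 is 2.5%.
2021.89.34 has an FTA preferential rate, but origin Tyresta is not Drenos; base rate stands.
The additional-duty order on 2021.89.34 targets Narmark, not Tyresta; it does not apply.
Duty = ¥527,991.48 × 2.5% = ¥13,199.79.
Line 3 (5606.16.78, Drenos, 1,033 units, ¥193,140.01):
Base rate for 5606.16.78 is ¥2.54/unit.
Origin Drenos is the FTA partner but 5606.16.78 is not on the preference list; base rate stands.
The additional-duty order on 5606.16.78 targets Narmark, not Drenos; it does not apply.
Duty = 1,033 × ¥2.54 = ¥2,623.82.
Total = ¥0.00 + ¥13,199.79 + ¥2,623.82 = ¥15,823.61.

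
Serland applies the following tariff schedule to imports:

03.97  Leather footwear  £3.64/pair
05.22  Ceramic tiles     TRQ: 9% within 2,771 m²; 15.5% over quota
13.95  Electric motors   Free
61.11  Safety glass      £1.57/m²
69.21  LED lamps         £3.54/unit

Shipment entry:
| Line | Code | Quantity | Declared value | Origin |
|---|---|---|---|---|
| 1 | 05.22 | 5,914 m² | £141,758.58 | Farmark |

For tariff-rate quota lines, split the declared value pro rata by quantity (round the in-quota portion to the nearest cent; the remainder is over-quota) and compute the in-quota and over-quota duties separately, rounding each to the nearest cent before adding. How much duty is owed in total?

Line 1 (05.22, Farmark, 5,914 m², £141,758.58):
Code 05.22 is under a tariff-rate quota (threshold 2,771 m²). In-quota: 2,771 m² at 9%; over-quota: 3,143 m² at 15.5%.
Pro-rata value split: in-quota = £141,758.58 × 2,771/5,914 = £66,420.87; over-quota = £141,758.58 − £66,420.87 = £75,337.71.
In-quota duty = £66,420.87 × 9% = £5,977.88. Over-quota duty = £75,337.71 × 15.5% = £11,677.35.
Line duty = £5,977.88 + £11,677.35 = £17,655.23.

£17,655.23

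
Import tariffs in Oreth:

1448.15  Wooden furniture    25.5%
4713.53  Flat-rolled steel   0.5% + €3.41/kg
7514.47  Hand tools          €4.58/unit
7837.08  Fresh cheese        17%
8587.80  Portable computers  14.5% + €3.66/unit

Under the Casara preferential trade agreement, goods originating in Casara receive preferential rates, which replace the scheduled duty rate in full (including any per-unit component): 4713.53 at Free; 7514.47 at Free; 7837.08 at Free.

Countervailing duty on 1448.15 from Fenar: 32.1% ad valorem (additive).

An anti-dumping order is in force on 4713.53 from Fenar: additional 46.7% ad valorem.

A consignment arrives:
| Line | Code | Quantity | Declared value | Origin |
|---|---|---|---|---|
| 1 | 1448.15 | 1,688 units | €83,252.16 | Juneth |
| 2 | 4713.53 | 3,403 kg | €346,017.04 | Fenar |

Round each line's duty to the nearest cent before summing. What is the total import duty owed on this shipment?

Line 1 (1448.15, Juneth, 1,688 units, €83,252.16):
Base rate for 1448.15 is 25.5%.
The additional-duty order on 1448.15 targets Fenar, not Juneth; it does not apply.
Duty = €83,252.16 × 25.5% = €21,229.30.
Line 2 (4713.53, Fenar, 3,403 kg, €346,017.04):
Base rate for 4713.53 is 0.5% + €3.41/kg.
4713.53 has an FTA preferential rate, but origin Fenar is not Casara; base rate stands.
Additional duty on 4713.53 from Fenar: +46.7%. Applied ad valorem rate: 0.5% + 46.7% = 47.2%.
Duty = €346,017.04 × 47.2% + 3,403 × €3.41 = €174,924.27.
Total = €21,229.30 + €174,924.27 = €196,153.57.

€196,153.57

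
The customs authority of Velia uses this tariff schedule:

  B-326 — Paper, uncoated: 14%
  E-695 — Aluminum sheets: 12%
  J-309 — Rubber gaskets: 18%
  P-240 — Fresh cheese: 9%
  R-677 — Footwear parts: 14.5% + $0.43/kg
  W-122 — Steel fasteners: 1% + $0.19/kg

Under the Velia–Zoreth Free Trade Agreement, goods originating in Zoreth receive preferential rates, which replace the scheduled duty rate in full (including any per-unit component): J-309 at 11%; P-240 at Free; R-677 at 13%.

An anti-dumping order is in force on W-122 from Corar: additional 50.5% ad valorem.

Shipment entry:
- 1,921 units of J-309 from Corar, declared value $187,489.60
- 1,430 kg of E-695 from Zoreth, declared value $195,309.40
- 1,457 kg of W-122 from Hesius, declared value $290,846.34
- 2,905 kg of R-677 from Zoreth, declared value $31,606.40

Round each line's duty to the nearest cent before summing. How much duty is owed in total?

$64,479.38

Line 1 (J-309, Corar, 1,921 units, $187,489.60):
Base rate for J-309 is 18%.
J-309 has an FTA preferential rate, but origin Corar is not Zoreth; base rate stands.
Duty = $187,489.60 × 18% = $33,748.13.
Line 2 (E-695, Zoreth, 1,430 kg, $195,309.40):
Base rate for E-695 is 12%.
Origin Zoreth is the FTA partner but E-695 is not on the preference list; base rate stands.
Duty = $195,309.40 × 12% = $23,437.13.
Line 3 (W-122, Hesius, 1,457 kg, $290,846.34):
Base rate for W-122 is 1% + $0.19/kg.
The additional-duty order on W-122 targets Corar, not Hesius; it does not apply.
Duty = $290,846.34 × 1% + 1,457 × $0.19 = $3,185.29.
Line 4 (R-677, Zoreth, 2,905 kg, $31,606.40):
Base rate for R-677 is 14.5% + $0.43/kg.
Origin Zoreth qualifies under the Velia–Zoreth agreement and R-677 is covered: preferential rate 13% applies instead.
Duty = $31,606.40 × 13% = $4,108.83.
Total = $33,748.13 + $23,437.13 + $3,185.29 + $4,108.83 = $64,479.38.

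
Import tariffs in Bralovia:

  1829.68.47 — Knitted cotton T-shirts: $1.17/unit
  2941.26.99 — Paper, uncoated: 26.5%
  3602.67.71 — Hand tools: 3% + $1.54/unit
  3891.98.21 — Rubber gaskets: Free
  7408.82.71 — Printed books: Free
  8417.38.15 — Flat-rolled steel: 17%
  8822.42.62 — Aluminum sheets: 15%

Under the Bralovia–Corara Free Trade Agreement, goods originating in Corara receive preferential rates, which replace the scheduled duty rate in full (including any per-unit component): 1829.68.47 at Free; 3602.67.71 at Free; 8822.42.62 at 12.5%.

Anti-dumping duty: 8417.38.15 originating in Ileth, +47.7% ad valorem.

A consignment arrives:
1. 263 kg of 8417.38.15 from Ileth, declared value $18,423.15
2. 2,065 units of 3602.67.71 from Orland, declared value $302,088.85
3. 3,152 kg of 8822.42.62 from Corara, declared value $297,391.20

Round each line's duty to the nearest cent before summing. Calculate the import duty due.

$61,336.45

Line 1 (8417.38.15, Ileth, 263 kg, $18,423.15):
Base rate for 8417.38.15 is 17%.
Additional duty on 8417.38.15 from Ileth: +47.7%. Applied ad valorem rate: 17% + 47.7% = 64.7%.
Duty = $18,423.15 × 64.7% = $11,919.78.
Line 2 (3602.67.71, Orland, 2,065 units, $302,088.85):
Base rate for 3602.67.71 is 3% + $1.54/unit.
3602.67.71 has an FTA preferential rate, but origin Orland is not Corara; base rate stands.
Duty = $302,088.85 × 3% + 2,065 × $1.54 = $12,242.77.
Line 3 (8822.42.62, Corara, 3,152 kg, $297,391.20):
Base rate for 8822.42.62 is 15%.
Origin Corara qualifies under the Bralovia–Corara agreement and 8822.42.62 is covered: preferential rate 12.5% applies instead.
Duty = $297,391.20 × 12.5% = $37,173.90.
Total = $11,919.78 + $12,242.77 + $37,173.90 = $61,336.45.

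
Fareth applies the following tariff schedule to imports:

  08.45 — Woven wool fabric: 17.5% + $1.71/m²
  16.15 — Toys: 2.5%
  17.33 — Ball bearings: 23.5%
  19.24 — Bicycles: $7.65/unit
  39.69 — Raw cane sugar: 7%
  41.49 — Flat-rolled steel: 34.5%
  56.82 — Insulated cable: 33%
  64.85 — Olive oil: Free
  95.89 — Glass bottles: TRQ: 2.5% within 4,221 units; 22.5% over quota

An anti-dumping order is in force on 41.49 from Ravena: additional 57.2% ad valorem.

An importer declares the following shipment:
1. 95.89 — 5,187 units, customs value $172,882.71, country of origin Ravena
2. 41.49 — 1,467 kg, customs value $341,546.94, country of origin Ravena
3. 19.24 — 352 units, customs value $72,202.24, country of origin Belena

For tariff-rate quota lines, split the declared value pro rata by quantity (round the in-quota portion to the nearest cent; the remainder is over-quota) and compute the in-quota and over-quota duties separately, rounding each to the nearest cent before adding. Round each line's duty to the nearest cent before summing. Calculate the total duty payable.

$326,652.77

Line 1 (95.89, Ravena, 5,187 units, $172,882.71):
Code 95.89 is under a tariff-rate quota (threshold 4,221 units). In-quota: 4,221 units at 2.5%; over-quota: 966 units at 22.5%.
Pro-rata value split: in-quota = $172,882.71 × 4,221/5,187 = $140,685.93; over-quota = $172,882.71 − $140,685.93 = $32,196.78.
In-quota duty = $140,685.93 × 2.5% = $3,517.15. Over-quota duty = $32,196.78 × 22.5% = $7,244.28.
Line duty = $3,517.15 + $7,244.28 = $10,761.43.
Line 2 (41.49, Ravena, 1,467 kg, $341,546.94):
Base rate for 41.49 is 34.5%.
Additional duty on 41.49 from Ravena: +57.2%. Applied ad valorem rate: 34.5% + 57.2% = 91.7%.
Duty = $341,546.94 × 91.7% = $313,198.54.
Line 3 (19.24, Belena, 352 units, $72,202.24):
Base rate for 19.24 is $7.65/unit.
Duty = 352 × $7.65 = $2,692.80.
Total = $10,761.43 + $313,198.54 + $2,692.80 = $326,652.77.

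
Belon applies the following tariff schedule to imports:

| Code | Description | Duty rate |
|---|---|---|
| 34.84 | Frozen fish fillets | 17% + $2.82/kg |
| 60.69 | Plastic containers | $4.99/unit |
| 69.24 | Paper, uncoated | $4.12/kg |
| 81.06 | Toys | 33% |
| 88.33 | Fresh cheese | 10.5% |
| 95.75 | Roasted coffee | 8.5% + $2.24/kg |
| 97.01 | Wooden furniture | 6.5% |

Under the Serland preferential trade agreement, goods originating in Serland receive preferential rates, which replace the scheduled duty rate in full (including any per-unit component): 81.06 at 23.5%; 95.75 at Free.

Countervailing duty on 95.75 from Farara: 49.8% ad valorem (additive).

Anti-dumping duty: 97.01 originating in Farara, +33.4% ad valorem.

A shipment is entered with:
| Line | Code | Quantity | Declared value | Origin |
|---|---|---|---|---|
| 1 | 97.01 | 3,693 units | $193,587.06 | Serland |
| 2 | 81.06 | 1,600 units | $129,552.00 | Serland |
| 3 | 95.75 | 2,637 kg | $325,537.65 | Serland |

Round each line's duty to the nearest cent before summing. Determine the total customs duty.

$43,027.88

Line 1 (97.01, Serland, 3,693 units, $193,587.06):
Base rate for 97.01 is 6.5%.
Origin Serland is the FTA partner but 97.01 is not on the preference list; base rate stands.
The additional-duty order on 97.01 targets Farara, not Serland; it does not apply.
Duty = $193,587.06 × 6.5% = $12,583.16.
Line 2 (81.06, Serland, 1,600 units, $129,552.00):
Base rate for 81.06 is 33%.
Origin Serland qualifies under the Belon–Serland agreement and 81.06 is covered: preferential rate 23.5% applies instead.
Duty = $129,552.00 × 23.5% = $30,444.72.
Line 3 (95.75, Serland, 2,637 kg, $325,537.65):
Base rate for 95.75 is 8.5% + $2.24/kg.
Origin Serland qualifies under the Belon–Serland agreement and 95.75 is covered: preferential rate Free applies instead.
The additional-duty order on 95.75 targets Farara, not Serland; it does not apply.
Duty = $325,537.65 × 0% = $0.00.
Total = $12,583.16 + $30,444.72 + $0.00 = $43,027.88.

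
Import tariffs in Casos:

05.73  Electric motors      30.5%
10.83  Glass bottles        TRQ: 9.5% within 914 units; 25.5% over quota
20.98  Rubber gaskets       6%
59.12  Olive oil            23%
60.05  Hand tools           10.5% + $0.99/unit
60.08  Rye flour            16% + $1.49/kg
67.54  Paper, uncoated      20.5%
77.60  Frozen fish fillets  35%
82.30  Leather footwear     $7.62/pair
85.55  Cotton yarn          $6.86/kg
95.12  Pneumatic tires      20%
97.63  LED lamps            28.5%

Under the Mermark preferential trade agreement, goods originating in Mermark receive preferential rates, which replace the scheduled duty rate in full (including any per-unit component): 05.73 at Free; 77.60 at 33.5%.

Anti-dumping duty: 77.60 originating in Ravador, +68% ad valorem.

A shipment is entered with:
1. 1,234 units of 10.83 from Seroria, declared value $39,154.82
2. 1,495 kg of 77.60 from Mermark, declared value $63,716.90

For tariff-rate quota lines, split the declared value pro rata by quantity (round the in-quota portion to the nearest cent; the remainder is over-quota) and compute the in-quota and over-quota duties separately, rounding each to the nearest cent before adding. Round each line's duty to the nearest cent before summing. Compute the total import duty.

$26,689.45

Line 1 (10.83, Seroria, 1,234 units, $39,154.82):
Code 10.83 is under a tariff-rate quota (threshold 914 units). In-quota: 914 units at 9.5%; over-quota: 320 units at 25.5%.
Pro-rata value split: in-quota = $39,154.82 × 914/1,234 = $29,001.22; over-quota = $39,154.82 − $29,001.22 = $10,153.60.
In-quota duty = $29,001.22 × 9.5% = $2,755.12. Over-quota duty = $10,153.60 × 25.5% = $2,589.17.
Line duty = $2,755.12 + $2,589.17 = $5,344.29.
Line 2 (77.60, Mermark, 1,495 kg, $63,716.90):
Base rate for 77.60 is 35%.
Origin Mermark qualifies under the Casos–Mermark agreement and 77.60 is covered: preferential rate 33.5% applies instead.
The additional-duty order on 77.60 targets Ravador, not Mermark; it does not apply.
Duty = $63,716.90 × 33.5% = $21,345.16.
Total = $5,344.29 + $21,345.16 = $26,689.45.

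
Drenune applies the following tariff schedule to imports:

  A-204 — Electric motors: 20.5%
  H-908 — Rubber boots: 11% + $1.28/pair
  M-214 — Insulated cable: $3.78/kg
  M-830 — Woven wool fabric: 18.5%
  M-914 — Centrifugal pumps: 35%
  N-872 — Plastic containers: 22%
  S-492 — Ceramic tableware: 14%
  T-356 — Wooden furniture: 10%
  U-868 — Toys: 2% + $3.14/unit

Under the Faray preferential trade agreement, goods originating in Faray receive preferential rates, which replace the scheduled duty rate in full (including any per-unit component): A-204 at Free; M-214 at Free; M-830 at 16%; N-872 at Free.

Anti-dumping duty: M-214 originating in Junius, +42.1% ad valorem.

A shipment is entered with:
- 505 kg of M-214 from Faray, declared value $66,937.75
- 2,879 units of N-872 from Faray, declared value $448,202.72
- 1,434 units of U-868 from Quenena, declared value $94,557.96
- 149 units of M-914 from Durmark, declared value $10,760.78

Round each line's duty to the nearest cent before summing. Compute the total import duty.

$10,160.19

Line 1 (M-214, Faray, 505 kg, $66,937.75):
Base rate for M-214 is $3.78/kg.
Origin Faray qualifies under the Drenune–Faray agreement and M-214 is covered: preferential rate Free applies instead.
The additional-duty order on M-214 targets Junius, not Faray; it does not apply.
Duty = $66,937.75 × 0% = $0.00.
Line 2 (N-872, Faray, 2,879 units, $448,202.72):
Base rate for N-872 is 22%.
Origin Faray qualifies under the Drenune–Faray agreement and N-872 is covered: preferential rate Free applies instead.
Duty = $448,202.72 × 0% = $0.00.
Line 3 (U-868, Quenena, 1,434 units, $94,557.96):
Base rate for U-868 is 2% + $3.14/unit.
Duty = $94,557.96 × 2% + 1,434 × $3.14 = $6,393.92.
Line 4 (M-914, Durmark, 149 units, $10,760.78):
Base rate for M-914 is 35%.
Duty = $10,760.78 × 35% = $3,766.27.
Total = $0.00 + $0.00 + $6,393.92 + $3,766.27 = $10,160.19.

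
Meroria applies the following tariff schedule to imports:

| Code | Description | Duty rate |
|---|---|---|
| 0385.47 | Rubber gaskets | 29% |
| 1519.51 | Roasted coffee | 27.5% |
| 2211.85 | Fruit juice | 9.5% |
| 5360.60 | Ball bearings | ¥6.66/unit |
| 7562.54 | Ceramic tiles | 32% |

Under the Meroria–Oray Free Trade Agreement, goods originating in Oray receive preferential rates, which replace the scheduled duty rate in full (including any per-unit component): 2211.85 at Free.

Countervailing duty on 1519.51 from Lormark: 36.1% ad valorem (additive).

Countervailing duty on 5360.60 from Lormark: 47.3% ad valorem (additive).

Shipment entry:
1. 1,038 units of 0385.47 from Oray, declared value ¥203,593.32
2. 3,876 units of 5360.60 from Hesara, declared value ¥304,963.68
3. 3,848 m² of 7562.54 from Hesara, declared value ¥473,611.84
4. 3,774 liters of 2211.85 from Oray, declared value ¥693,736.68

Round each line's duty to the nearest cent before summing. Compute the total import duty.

Line 1 (0385.47, Oray, 1,038 units, ¥203,593.32):
Base rate for 0385.47 is 29%.
Origin Oray is the FTA partner but 0385.47 is not on the preference list; base rate stands.
Duty = ¥203,593.32 × 29% = ¥59,042.06.
Line 2 (5360.60, Hesara, 3,876 units, ¥304,963.68):
Base rate for 5360.60 is ¥6.66/unit.
The additional-duty order on 5360.60 targets Lormark, not Hesara; it does not apply.
Duty = 3,876 × ¥6.66 = ¥25,814.16.
Line 3 (7562.54, Hesara, 3,848 m², ¥473,611.84):
Base rate for 7562.54 is 32%.
Duty = ¥473,611.84 × 32% = ¥151,555.79.
Line 4 (2211.85, Oray, 3,774 liters, ¥693,736.68):
Base rate for 2211.85 is 9.5%.
Origin Oray qualifies under the Meroria–Oray agreement and 2211.85 is covered: preferential rate Free applies instead.
Duty = ¥693,736.68 × 0% = ¥0.00.
Total = ¥59,042.06 + ¥25,814.16 + ¥151,555.79 + ¥0.00 = ¥236,412.01.

¥236,412.01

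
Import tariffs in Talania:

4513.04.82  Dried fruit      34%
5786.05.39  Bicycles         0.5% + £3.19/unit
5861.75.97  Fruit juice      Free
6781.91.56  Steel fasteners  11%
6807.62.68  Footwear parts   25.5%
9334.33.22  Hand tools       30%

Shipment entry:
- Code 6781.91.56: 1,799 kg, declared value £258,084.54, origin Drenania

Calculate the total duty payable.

£28,389.30

Line 1 (6781.91.56, Drenania, 1,799 kg, £258,084.54):
Base rate for 6781.91.56 is 11%.
Duty = £258,084.54 × 11% = £28,389.30.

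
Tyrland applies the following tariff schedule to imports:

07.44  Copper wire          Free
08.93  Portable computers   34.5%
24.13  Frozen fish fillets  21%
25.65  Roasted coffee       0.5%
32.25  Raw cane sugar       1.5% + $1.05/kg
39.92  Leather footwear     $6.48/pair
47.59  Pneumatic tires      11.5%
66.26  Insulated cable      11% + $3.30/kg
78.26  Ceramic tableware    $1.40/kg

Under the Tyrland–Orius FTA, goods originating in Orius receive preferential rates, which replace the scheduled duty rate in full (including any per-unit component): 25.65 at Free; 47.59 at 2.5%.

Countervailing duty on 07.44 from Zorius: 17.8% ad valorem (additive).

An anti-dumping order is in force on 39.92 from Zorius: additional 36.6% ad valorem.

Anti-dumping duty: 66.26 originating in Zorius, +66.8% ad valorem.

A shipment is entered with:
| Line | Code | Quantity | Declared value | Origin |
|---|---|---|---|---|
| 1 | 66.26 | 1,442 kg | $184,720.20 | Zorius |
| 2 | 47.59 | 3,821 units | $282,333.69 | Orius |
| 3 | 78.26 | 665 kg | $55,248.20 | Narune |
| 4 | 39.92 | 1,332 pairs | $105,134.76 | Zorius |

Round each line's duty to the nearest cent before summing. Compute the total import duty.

Line 1 (66.26, Zorius, 1,442 kg, $184,720.20):
Base rate for 66.26 is 11% + $3.30/kg.
Additional duty on 66.26 from Zorius: +66.8%. Applied ad valorem rate: 11% + 66.8% = 77.8%.
Duty = $184,720.20 × 77.8% + 1,442 × $3.30 = $148,470.92.
Line 2 (47.59, Orius, 3,821 units, $282,333.69):
Base rate for 47.59 is 11.5%.
Origin Orius qualifies under the Tyrland–Orius agreement and 47.59 is covered: preferential rate 2.5% applies instead.
Duty = $282,333.69 × 2.5% = $7,058.34.
Line 3 (78.26, Narune, 665 kg, $55,248.20):
Base rate for 78.26 is $1.40/kg.
Duty = 665 × $1.40 = $931.00.
Line 4 (39.92, Zorius, 1,332 pairs, $105,134.76):
Base rate for 39.92 is $6.48/pair.
Additional duty on 39.92 from Zorius: +36.6% ad valorem. Applied ad valorem rate = 36.6%.
Duty = $105,134.76 × 36.6% + 1,332 × $6.48 = $47,110.68.
Total = $148,470.92 + $7,058.34 + $931.00 + $47,110.68 = $203,570.94.

$203,570.94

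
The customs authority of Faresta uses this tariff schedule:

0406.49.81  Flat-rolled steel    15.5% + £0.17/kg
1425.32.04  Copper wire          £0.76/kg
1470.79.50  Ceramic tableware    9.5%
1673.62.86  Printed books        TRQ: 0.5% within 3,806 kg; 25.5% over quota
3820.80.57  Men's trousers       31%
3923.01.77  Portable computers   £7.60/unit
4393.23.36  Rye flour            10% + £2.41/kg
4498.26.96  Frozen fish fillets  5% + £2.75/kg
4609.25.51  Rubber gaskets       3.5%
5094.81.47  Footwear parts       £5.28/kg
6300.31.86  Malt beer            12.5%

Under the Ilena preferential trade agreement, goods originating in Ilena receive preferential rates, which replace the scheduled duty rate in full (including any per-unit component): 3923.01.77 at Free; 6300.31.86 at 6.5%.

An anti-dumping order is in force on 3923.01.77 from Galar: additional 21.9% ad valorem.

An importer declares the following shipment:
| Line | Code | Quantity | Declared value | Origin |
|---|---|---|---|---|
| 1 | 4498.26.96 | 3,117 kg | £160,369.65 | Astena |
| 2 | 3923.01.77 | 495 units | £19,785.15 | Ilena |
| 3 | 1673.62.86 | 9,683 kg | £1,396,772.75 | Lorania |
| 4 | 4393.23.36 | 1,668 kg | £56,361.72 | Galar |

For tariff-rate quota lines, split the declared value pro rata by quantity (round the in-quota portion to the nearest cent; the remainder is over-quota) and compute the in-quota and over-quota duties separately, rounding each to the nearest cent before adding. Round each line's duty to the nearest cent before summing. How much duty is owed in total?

£245,169.46

Line 1 (4498.26.96, Astena, 3,117 kg, £160,369.65):
Base rate for 4498.26.96 is 5% + £2.75/kg.
Duty = £160,369.65 × 5% + 3,117 × £2.75 = £16,590.23.
Line 2 (3923.01.77, Ilena, 495 units, £19,785.15):
Base rate for 3923.01.77 is £7.60/unit.
Origin Ilena qualifies under the Faresta–Ilena agreement and 3923.01.77 is covered: preferential rate Free applies instead.
The additional-duty order on 3923.01.77 targets Galar, not Ilena; it does not apply.
Duty = £19,785.15 × 0% = £0.00.
Line 3 (1673.62.86, Lorania, 9,683 kg, £1,396,772.75):
Code 1673.62.86 is under a tariff-rate quota (threshold 3,806 kg). In-quota: 3,806 kg at 0.5%; over-quota: 5,877 kg at 25.5%.
Pro-rata value split: in-quota = £1,396,772.75 × 3,806/9,683 = £549,015.50; over-quota = £1,396,772.75 − £549,015.50 = £847,757.25.
In-quota duty = £549,015.50 × 0.5% = £2,745.08. Over-quota duty = £847,757.25 × 25.5% = £216,178.10.
Line duty = £2,745.08 + £216,178.10 = £218,923.18.
Line 4 (4393.23.36, Galar, 1,668 kg, £56,361.72):
Base rate for 4393.23.36 is 10% + £2.41/kg.
Duty = £56,361.72 × 10% + 1,668 × £2.41 = £9,656.05.
Total = £16,590.23 + £0.00 + £218,923.18 + £9,656.05 = £245,169.46.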